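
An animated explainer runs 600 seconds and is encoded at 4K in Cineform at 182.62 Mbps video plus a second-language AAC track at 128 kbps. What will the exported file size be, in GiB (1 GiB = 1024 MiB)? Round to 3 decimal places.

Audio: 128 kbps = 0.128 Mbps.
Total bitrate: 182.62 + 0.128 = 182.748 Mbps.
Stream data: 182.748 Mbps × 600 s = 109648.8 Mb.
109,649 Mb = 13,706,100,000 bytes ÷ 1,073,741,824 = 12.76 GiB.

12.765 GiB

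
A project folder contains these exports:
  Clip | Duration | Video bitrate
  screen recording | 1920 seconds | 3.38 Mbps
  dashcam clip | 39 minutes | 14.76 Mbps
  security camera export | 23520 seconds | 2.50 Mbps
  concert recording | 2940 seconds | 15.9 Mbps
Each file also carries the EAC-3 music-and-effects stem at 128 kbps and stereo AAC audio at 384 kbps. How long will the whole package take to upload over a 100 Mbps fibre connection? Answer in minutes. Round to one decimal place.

Audio total: 128 + 384 = 512 kbps = 0.512 Mbps.
screen recording: 3.892 Mbps × 1920 s = 7472.6 Mb
dashcam clip: 15.272 Mbps × 2340 s = 35736.5 Mb
security camera export: 3.012 Mbps × 23520 s = 70842.2 Mb
concert recording: 16.412 Mbps × 2940 s = 48251.3 Mb
Total: 162302.6 Mb = 20287.8 MB.
At 100 Mbps: 162302.6 / 100 = 1623 s ≈ 27.1 minutes.

27.1 minutes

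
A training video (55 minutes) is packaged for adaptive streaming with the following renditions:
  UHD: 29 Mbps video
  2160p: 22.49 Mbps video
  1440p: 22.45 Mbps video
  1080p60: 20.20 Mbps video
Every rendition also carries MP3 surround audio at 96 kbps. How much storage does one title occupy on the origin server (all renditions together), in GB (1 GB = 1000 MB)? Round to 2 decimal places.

38.99 GB

55 min = 3300 s
Audio: 96 kbps = 0.096 Mbps.
Sum of rendition bitrates: (29+0.096) + (22.49+0.096) + (22.45+0.096) + (20.20+0.096) = 94.524 Mbps.
× 3300 s = 311,929 Mb = 38,991 MB = 38.99 GB.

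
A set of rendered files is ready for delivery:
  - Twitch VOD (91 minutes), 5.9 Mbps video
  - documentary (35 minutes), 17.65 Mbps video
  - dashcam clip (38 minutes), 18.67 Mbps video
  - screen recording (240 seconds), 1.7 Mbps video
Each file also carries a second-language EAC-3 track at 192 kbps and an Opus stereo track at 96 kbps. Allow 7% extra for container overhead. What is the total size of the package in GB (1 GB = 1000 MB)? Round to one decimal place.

Audio total: 192 + 96 = 288 kbps = 0.288 Mbps.
Twitch VOD: 6.188 Mbps × 5460 s × 1.07 = 36151.5 Mb
documentary: 17.938 Mbps × 2100 s × 1.07 = 40306.7 Mb
dashcam clip: 18.958 Mbps × 2280 s × 1.07 = 46249.9 Mb
screen recording: 1.988 Mbps × 240 s × 1.07 = 510.5 Mb
Total: 123218.7 Mb = 15402.3 MB.
= 15.40 GB.

15.4 GB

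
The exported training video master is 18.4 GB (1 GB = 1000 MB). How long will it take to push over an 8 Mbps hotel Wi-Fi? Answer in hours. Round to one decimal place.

File: 18.4 GB = 147200.0 Mb.
At 8 Mbps: 147200.0 / 8 = 18400.0 s ≈ 5.11 hours.

5.1 hours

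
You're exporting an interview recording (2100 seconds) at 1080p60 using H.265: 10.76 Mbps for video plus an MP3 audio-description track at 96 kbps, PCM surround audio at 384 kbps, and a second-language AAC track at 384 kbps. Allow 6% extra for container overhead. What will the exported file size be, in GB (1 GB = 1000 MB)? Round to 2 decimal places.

3.23 GB

Audio total: 96 + 384 + 384 = 864 kbps = 0.864 Mbps.
Total bitrate: 10.76 + 0.864 = 11.624 Mbps.
Stream data: 11.624 Mbps × 2100 s = 24410.4 Mb.
With 6% container overhead: ×1.06.
25,875 Mb ÷ 8 = 3,234 MB → 3.234 GB.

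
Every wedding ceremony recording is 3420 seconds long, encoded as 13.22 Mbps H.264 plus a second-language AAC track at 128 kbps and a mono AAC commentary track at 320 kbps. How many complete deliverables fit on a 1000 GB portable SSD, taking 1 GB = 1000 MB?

Audio total: 128 + 320 = 448 kbps = 0.448 Mbps.
Total bitrate: 13.668 Mbps.
Per item: 13.668 Mbps × 3420 s = 46,745 Mb = 5,843 MB.
Capacity: 1000 GB = 8,000,000 Mb; 171.14 items → 171 complete.

171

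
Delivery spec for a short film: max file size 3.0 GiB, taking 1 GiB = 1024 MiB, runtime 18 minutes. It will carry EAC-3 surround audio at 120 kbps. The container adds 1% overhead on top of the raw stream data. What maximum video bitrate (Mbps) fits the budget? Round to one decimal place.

23.5 Mbps

Budget: 3.0 GiB = 25769.8 Mb.
Stream payload after overhead: 25769.8 / 1.01 = 25514.7 Mb.
18 min = 1080 s
Total bitrate budget: 25514.7 Mb / 1080 s = 23.625 Mbps.
Audio: 120 kbps = 0.120 Mbps.
Video: 23.625 − 0.120 = 23.505 Mbps.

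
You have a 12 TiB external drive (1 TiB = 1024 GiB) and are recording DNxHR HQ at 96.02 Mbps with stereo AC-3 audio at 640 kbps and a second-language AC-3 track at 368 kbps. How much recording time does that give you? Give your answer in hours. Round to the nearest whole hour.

302 hours

Audio total: 640 + 368 = 1008 kbps = 1.008 Mbps.
Total bitrate: 96.02 + 1.008 = 97.028 Mbps.
Capacity: 12 TiB = 105,553,116 Mb.
Recording time: 105,553,116 / 97.028 = 1,087,862 s ≈ 302 hours.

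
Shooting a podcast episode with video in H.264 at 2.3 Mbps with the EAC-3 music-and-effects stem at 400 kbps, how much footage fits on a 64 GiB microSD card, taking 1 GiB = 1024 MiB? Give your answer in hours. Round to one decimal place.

56.6 hours

Audio: 400 kbps = 0.400 Mbps.
Total bitrate: 2.3 + 0.400 = 2.700 Mbps.
Capacity: 64 GiB = 549,756 Mb.
Recording time: 549,756 / 2.700 = 203,613 s ≈ 56.6 hours.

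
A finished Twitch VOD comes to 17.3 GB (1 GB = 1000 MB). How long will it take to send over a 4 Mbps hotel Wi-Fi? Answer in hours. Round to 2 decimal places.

File: 17.3 GB = 138400.0 Mb.
At 4 Mbps: 138400.0 / 4 = 34600.0 s ≈ 9.61 hours.

9.61 hours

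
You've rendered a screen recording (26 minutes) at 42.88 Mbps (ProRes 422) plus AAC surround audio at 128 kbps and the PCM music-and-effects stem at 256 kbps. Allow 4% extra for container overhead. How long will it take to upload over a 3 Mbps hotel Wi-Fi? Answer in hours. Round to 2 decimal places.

26 min = 1560 s
Audio total: 128 + 256 = 384 kbps = 0.384 Mbps.
Total bitrate: 43.264 Mbps.
File: 43.264 Mbps × 1560 s = 67491.8 Mb.
With 4% container overhead: ×1.04. → 70191.5 Mb.
At 3 Mbps: 70191.5 / 3 = 23397.2 s ≈ 6.5 hours.

6.50 hours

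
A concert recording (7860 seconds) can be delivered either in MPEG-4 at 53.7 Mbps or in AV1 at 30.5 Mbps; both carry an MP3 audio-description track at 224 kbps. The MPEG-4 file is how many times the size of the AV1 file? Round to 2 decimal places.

Audio: 224 kbps = 0.224 Mbps.
MPEG-4: 53.924 Mbps × 7860 s = 423842.6 Mb = 49.342 GiB.
AV1: 30.724 Mbps × 7860 s = 241490.6 Mb = 28.113 GiB.
Ratio: 49.342 / 28.113 = 1.755.

1.76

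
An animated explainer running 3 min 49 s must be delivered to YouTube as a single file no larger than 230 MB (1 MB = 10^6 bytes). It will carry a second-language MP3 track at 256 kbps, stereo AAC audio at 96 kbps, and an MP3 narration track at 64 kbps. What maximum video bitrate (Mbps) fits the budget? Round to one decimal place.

Budget: 230 MB = 1840.0 Mb.
3 min 49 s = 229 s
Total bitrate budget: 1840.0 Mb / 229 s = 8.035 Mbps.
Audio total: 256 + 96 + 64 = 416 kbps = 0.416 Mbps.
Video: 8.035 − 0.416 = 7.619 Mbps.

7.6 Mbps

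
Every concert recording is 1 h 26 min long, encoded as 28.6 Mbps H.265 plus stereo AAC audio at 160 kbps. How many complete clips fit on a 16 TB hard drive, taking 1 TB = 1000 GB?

1 h 26 min = 86 min = 5160 s
Audio: 160 kbps = 0.160 Mbps.
Total bitrate: 28.760 Mbps.
Per item: 28.760 Mbps × 5160 s = 148,402 Mb = 18,550 MB.
Capacity: 16 TB = 128,000,000 Mb; 862.52 items → 862 complete.

862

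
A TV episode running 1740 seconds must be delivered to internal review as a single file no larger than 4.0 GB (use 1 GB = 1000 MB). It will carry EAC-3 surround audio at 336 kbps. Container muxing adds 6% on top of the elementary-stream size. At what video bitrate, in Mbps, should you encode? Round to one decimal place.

17.0 Mbps

Budget: 4.0 GB = 32000.0 Mb.
Stream payload after overhead: 32000.0 / 1.06 = 30188.7 Mb.
Total bitrate budget: 30188.7 Mb / 1740 s = 17.350 Mbps.
Audio: 336 kbps = 0.336 Mbps.
Video: 17.350 − 0.336 = 17.014 Mbps.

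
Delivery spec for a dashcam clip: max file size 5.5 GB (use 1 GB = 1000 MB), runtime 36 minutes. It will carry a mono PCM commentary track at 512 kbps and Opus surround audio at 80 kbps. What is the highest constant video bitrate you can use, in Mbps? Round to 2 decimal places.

19.78 Mbps

Budget: 5.5 GB = 44000.0 Mb.
36 min = 2160 s
Total bitrate budget: 44000.0 Mb / 2160 s = 20.370 Mbps.
Audio total: 512 + 80 = 592 kbps = 0.592 Mbps.
Video: 20.370 − 0.592 = 19.778 Mbps.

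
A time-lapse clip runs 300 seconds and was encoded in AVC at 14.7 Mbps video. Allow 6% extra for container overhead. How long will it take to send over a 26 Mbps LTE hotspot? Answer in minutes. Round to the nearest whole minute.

3 minutes

File: 14.700 Mbps × 300 s = 4410.0 Mb.
With 6% container overhead: ×1.06. → 4674.6 Mb.
At 26 Mbps: 4674.6 / 26 = 179.8 s ≈ 3 minutes.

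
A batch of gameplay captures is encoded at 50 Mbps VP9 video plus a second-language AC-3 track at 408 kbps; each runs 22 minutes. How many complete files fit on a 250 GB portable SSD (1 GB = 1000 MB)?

22 min = 1320 s
Audio: 408 kbps = 0.408 Mbps.
Total bitrate: 50.408 Mbps.
Per item: 50.408 Mbps × 1320 s = 66,539 Mb = 8,317 MB.
Capacity: 250 GB = 2,000,000 Mb; 30.06 items → 30 complete.

30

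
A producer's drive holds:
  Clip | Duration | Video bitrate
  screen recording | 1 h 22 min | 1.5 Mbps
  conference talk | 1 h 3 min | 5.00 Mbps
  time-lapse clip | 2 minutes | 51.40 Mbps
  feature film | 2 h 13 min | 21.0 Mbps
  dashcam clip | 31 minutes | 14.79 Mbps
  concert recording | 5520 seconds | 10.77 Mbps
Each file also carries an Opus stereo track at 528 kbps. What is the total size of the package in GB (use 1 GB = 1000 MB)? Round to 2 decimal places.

Audio: 528 kbps = 0.528 Mbps.
screen recording: 2.028 Mbps × 4920 s = 9977.8 Mb
conference talk: 5.528 Mbps × 3780 s = 20895.8 Mb
time-lapse clip: 51.928 Mbps × 120 s = 6231.4 Mb
feature film: 21.528 Mbps × 7980 s = 171793.4 Mb
dashcam clip: 15.318 Mbps × 1860 s = 28491.5 Mb
concert recording: 11.298 Mbps × 5520 s = 62365.0 Mb
Total: 299754.8 Mb = 37469.4 MB.
= 37.47 GB.

37.47 GB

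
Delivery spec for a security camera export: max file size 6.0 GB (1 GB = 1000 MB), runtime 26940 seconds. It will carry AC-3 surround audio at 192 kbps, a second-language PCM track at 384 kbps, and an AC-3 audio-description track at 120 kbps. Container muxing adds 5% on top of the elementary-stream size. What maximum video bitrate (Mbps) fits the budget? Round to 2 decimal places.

1.00 Mbps

Budget: 6.0 GB = 48000.0 Mb.
Stream payload after overhead: 48000.0 / 1.05 = 45714.3 Mb.
Total bitrate budget: 45714.3 Mb / 26940 s = 1.697 Mbps.
Audio total: 192 + 384 + 120 = 696 kbps = 0.696 Mbps.
Video: 1.697 − 0.696 = 1.001 Mbps.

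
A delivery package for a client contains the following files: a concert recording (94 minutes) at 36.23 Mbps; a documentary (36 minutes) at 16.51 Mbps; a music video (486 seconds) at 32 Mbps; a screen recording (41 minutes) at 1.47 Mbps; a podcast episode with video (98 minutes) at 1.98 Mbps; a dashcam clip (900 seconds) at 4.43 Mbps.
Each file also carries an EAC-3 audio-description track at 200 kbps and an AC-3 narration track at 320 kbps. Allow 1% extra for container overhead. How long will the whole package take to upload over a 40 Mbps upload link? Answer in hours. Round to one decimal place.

Audio total: 200 + 320 = 520 kbps = 0.520 Mbps.
concert recording: 36.750 Mbps × 5640 s × 1.01 = 209342.7 Mb
documentary: 17.030 Mbps × 2160 s × 1.01 = 37152.6 Mb
music video: 32.520 Mbps × 486 s × 1.01 = 15962.8 Mb
screen recording: 1.990 Mbps × 2460 s × 1.01 = 4944.4 Mb
podcast episode with video: 2.500 Mbps × 5880 s × 1.01 = 14847.0 Mb
dashcam clip: 4.950 Mbps × 900 s × 1.01 = 4499.6 Mb
Total: 286749.0 Mb = 35843.6 MB.
At 40 Mbps: 286749.0 / 40 = 7169 s ≈ 1.99 hours.

2.0 hours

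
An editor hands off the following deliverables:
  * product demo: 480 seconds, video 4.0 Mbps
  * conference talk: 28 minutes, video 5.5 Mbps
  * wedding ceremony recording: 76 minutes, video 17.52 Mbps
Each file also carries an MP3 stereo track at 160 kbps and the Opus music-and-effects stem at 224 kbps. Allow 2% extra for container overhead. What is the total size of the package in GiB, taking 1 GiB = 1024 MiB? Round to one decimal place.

11.1 GiB

Audio total: 160 + 224 = 384 kbps = 0.384 Mbps.
product demo: 4.384 Mbps × 480 s × 1.02 = 2146.4 Mb
conference talk: 5.884 Mbps × 1680 s × 1.02 = 10082.8 Mb
wedding ceremony recording: 17.904 Mbps × 4560 s × 1.02 = 83275.1 Mb
Total: 95504.3 Mb = 11938.0 MB.
= 11.12 GiB.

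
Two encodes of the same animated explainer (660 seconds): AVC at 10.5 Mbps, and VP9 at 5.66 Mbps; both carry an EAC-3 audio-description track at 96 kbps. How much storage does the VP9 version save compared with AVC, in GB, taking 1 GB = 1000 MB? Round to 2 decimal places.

Audio: 96 kbps = 0.096 Mbps.
AVC: 10.596 Mbps × 660 s = 6993.4 Mb = 0.874 GB.
VP9: 5.756 Mbps × 660 s = 3799.0 Mb = 0.475 GB.
Saving: 0.874 − 0.475 = 0.399 GB.

0.40 GB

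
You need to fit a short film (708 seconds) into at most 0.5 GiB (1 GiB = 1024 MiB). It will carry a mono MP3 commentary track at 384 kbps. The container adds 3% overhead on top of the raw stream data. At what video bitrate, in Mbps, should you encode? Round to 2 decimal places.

Budget: 0.5 GiB = 4295.0 Mb.
Stream payload after overhead: 4295.0 / 1.03 = 4169.9 Mb.
Total bitrate budget: 4169.9 Mb / 708 s = 5.890 Mbps.
Audio: 384 kbps = 0.384 Mbps.
Video: 5.890 − 0.384 = 5.506 Mbps.

5.51 Mbps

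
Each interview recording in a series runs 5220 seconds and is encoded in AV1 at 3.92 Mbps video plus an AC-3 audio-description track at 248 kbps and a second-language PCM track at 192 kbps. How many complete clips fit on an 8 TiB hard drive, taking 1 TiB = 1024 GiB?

Audio total: 248 + 192 = 440 kbps = 0.440 Mbps.
Total bitrate: 4.360 Mbps.
Per item: 4.360 Mbps × 5220 s = 22,759 Mb = 2,845 MB.
Capacity: 8 TiB = 70,368,744 Mb; 3091.88 items → 3091 complete.

3091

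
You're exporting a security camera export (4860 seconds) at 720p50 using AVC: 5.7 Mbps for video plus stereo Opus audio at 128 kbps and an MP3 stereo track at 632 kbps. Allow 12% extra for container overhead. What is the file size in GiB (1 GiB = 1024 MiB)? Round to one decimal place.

4.1 GiB

Audio total: 128 + 632 = 760 kbps = 0.760 Mbps.
Total bitrate: 5.7 + 0.760 = 6.460 Mbps.
Stream data: 6.460 Mbps × 4860 s = 31395.6 Mb.
With 12% container overhead: ×1.12.
35,163 Mb = 4,395,384,000 bytes ÷ 1,073,741,824 = 4.094 GiB.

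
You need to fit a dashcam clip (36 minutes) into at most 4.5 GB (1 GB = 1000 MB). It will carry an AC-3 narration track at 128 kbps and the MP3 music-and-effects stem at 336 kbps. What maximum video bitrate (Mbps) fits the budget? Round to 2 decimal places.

Budget: 4.5 GB = 36000.0 Mb.
36 min = 2160 s
Total bitrate budget: 36000.0 Mb / 2160 s = 16.667 Mbps.
Audio total: 128 + 336 = 464 kbps = 0.464 Mbps.
Video: 16.667 − 0.464 = 16.203 Mbps.

16.20 Mbps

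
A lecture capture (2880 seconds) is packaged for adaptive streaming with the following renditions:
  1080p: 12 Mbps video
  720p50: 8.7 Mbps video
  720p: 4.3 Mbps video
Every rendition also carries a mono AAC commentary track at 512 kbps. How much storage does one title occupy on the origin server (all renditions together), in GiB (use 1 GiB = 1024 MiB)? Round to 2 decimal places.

8.90 GiB

Audio: 512 kbps = 0.512 Mbps.
Sum of rendition bitrates: (12+0.512) + (8.7+0.512) + (4.3+0.512) = 26.536 Mbps.
× 2880 s = 76,424 Mb = 9,553 MB = 8.897 GiB.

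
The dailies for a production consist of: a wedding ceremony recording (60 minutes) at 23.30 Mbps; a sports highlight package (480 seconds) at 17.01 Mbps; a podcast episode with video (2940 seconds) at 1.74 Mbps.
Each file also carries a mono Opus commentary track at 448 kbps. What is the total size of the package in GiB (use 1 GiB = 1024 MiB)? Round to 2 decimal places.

11.68 GiB

Audio: 448 kbps = 0.448 Mbps.
wedding ceremony recording: 23.748 Mbps × 3600 s = 85492.8 Mb
sports highlight package: 17.458 Mbps × 480 s = 8379.8 Mb
podcast episode with video: 2.188 Mbps × 2940 s = 6432.7 Mb
Total: 100305.4 Mb = 12538.2 MB.
= 11.68 GiB.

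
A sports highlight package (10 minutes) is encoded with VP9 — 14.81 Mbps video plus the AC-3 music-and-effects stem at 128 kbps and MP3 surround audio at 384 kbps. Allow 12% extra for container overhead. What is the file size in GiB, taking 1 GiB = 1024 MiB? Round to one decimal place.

1.2 GiB

10 min = 600 s
Audio total: 128 + 384 = 512 kbps = 0.512 Mbps.
Total bitrate: 14.81 + 0.512 = 15.322 Mbps.
Stream data: 15.322 Mbps × 600 s = 9193.2 Mb.
With 12% container overhead: ×1.12.
10,296 Mb = 1,287,048,000 bytes ÷ 1,073,741,824 = 1.199 GiB.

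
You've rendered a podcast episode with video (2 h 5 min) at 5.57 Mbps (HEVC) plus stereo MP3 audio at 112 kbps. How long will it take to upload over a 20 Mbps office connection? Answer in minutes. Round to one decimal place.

2 h 5 min = 125 min = 7500 s
Audio: 112 kbps = 0.112 Mbps.
Total bitrate: 5.682 Mbps.
File: 5.682 Mbps × 7500 s = 42615.0 Mb.
At 20 Mbps: 42615.0 / 20 = 2130.8 s ≈ 35.5 minutes.

35.5 minutes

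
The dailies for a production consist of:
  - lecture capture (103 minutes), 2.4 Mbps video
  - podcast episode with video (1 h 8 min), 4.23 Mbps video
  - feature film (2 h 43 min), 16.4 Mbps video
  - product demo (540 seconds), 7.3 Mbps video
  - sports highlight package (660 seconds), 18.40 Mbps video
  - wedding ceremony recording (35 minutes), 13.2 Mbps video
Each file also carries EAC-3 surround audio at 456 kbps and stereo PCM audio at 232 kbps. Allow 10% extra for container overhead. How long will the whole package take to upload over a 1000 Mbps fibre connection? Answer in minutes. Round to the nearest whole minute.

Audio total: 456 + 232 = 688 kbps = 0.688 Mbps.
lecture capture: 3.088 Mbps × 6180 s × 1.10 = 20992.2 Mb
podcast episode with video: 4.918 Mbps × 4080 s × 1.10 = 22072.0 Mb
feature film: 17.088 Mbps × 9780 s × 1.10 = 183832.7 Mb
product demo: 7.988 Mbps × 540 s × 1.10 = 4744.9 Mb
sports highlight package: 19.088 Mbps × 660 s × 1.10 = 13857.9 Mb
wedding ceremony recording: 13.888 Mbps × 2100 s × 1.10 = 32081.3 Mb
Total: 277581.0 Mb = 34697.6 MB.
At 1000 Mbps: 277581.0 / 1000 = 278 s ≈ 4.63 minutes.

5 minutes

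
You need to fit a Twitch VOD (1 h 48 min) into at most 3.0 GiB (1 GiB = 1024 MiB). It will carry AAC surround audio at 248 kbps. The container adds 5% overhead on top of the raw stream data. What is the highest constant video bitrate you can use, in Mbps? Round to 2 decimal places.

Budget: 3.0 GiB = 25769.8 Mb.
Stream payload after overhead: 25769.8 / 1.05 = 24542.7 Mb.
1 h 48 min = 108 min = 6480 s
Total bitrate budget: 24542.7 Mb / 6480 s = 3.787 Mbps.
Audio: 248 kbps = 0.248 Mbps.
Video: 3.787 − 0.248 = 3.539 Mbps.

3.54 Mbps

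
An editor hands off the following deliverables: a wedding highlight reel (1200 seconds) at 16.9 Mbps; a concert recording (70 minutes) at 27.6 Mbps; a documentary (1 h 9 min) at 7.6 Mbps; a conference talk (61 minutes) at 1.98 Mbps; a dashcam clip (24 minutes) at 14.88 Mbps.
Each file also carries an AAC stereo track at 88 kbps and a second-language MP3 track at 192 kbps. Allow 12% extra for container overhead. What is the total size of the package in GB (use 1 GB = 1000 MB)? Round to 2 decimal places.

28.06 GB

Audio total: 88 + 192 = 280 kbps = 0.280 Mbps.
wedding highlight reel: 17.180 Mbps × 1200 s × 1.12 = 23089.9 Mb
concert recording: 27.880 Mbps × 4200 s × 1.12 = 131147.5 Mb
documentary: 7.880 Mbps × 4140 s × 1.12 = 36538.0 Mb
conference talk: 2.260 Mbps × 3660 s × 1.12 = 9264.2 Mb
dashcam clip: 15.160 Mbps × 1440 s × 1.12 = 24450.0 Mb
Total: 224489.7 Mb = 28061.2 MB.
= 28.06 GB.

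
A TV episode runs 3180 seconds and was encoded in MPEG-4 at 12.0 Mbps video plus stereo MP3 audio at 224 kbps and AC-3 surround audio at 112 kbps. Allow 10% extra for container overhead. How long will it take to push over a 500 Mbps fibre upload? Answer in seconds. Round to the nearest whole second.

86 seconds

Audio total: 224 + 112 = 336 kbps = 0.336 Mbps.
Total bitrate: 12.336 Mbps.
File: 12.336 Mbps × 3180 s = 39228.5 Mb.
With 10% container overhead: ×1.10. → 43151.3 Mb.
At 500 Mbps: 43151.3 / 500 = 86.3 s ≈ 86.3 seconds.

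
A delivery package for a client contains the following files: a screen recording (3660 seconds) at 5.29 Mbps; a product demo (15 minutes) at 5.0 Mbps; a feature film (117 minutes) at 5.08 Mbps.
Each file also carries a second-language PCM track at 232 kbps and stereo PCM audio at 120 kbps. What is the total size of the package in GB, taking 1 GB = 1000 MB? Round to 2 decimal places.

Audio total: 232 + 120 = 352 kbps = 0.352 Mbps.
screen recording: 5.642 Mbps × 3660 s = 20649.7 Mb
product demo: 5.352 Mbps × 900 s = 4816.8 Mb
feature film: 5.432 Mbps × 7020 s = 38132.6 Mb
Total: 63599.2 Mb = 7949.9 MB.
= 7.950 GB.

7.95 GB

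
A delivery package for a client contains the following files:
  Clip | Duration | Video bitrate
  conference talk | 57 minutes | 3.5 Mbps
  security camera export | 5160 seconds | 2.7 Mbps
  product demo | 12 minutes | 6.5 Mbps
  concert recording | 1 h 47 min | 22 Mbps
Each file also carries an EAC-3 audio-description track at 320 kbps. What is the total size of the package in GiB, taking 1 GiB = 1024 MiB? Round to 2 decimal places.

Audio: 320 kbps = 0.320 Mbps.
conference talk: 3.820 Mbps × 3420 s = 13064.4 Mb
security camera export: 3.020 Mbps × 5160 s = 15583.2 Mb
product demo: 6.820 Mbps × 720 s = 4910.4 Mb
concert recording: 22.320 Mbps × 6420 s = 143294.4 Mb
Total: 176852.4 Mb = 22106.5 MB.
= 20.59 GiB.

20.59 GiB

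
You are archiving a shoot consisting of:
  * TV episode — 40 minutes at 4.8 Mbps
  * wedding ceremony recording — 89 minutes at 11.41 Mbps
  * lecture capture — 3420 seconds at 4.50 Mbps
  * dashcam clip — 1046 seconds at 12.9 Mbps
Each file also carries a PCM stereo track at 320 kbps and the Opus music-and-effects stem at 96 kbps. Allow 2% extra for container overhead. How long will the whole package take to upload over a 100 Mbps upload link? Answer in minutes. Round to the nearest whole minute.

Audio total: 320 + 96 = 416 kbps = 0.416 Mbps.
TV episode: 5.216 Mbps × 2400 s × 1.02 = 12768.8 Mb
wedding ceremony recording: 11.826 Mbps × 5340 s × 1.02 = 64413.9 Mb
lecture capture: 4.916 Mbps × 3420 s × 1.02 = 17149.0 Mb
dashcam clip: 13.316 Mbps × 1046 s × 1.02 = 14207.1 Mb
Total: 108538.7 Mb = 13567.3 MB.
At 100 Mbps: 108538.7 / 100 = 1085 s ≈ 18.1 minutes.

18 minutes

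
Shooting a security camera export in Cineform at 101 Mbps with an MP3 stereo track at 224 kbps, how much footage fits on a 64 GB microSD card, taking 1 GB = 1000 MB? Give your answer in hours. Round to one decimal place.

1.4 hours

Audio: 224 kbps = 0.224 Mbps.
Total bitrate: 101 + 0.224 = 101.224 Mbps.
Capacity: 64 GB = 512,000 Mb.
Recording time: 512,000 / 101.224 = 5,058 s ≈ 1.41 hours.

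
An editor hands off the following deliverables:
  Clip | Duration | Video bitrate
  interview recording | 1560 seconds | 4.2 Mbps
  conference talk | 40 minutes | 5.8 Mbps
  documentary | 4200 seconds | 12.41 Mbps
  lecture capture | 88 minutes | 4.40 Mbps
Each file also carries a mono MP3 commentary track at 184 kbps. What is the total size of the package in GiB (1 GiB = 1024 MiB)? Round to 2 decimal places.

Audio: 184 kbps = 0.184 Mbps.
interview recording: 4.384 Mbps × 1560 s = 6839.0 Mb
conference talk: 5.984 Mbps × 2400 s = 14361.6 Mb
documentary: 12.594 Mbps × 4200 s = 52894.8 Mb
lecture capture: 4.584 Mbps × 5280 s = 24203.5 Mb
Total: 98299.0 Mb = 12287.4 MB.
= 11.44 GiB.

11.44 GiB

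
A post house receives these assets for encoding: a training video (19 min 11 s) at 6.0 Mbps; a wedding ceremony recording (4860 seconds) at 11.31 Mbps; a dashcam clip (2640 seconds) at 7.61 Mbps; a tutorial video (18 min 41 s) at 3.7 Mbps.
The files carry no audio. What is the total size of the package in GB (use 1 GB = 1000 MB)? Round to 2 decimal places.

training video: 6.000 Mbps × 1151 s = 6906.0 Mb
wedding ceremony recording: 11.310 Mbps × 4860 s = 54966.6 Mb
dashcam clip: 7.610 Mbps × 2640 s = 20090.4 Mb
tutorial video: 3.700 Mbps × 1121 s = 4147.7 Mb
Total: 86110.7 Mb = 10763.8 MB.
= 10.76 GB.

10.76 GB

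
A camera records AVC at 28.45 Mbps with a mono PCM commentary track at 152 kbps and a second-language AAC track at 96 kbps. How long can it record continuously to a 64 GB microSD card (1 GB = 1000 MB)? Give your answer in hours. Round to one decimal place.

Audio total: 152 + 96 = 248 kbps = 0.248 Mbps.
Total bitrate: 28.45 + 0.248 = 28.698 Mbps.
Capacity: 64 GB = 512,000 Mb.
Recording time: 512,000 / 28.698 = 17,841 s ≈ 4.96 hours.

5.0 hours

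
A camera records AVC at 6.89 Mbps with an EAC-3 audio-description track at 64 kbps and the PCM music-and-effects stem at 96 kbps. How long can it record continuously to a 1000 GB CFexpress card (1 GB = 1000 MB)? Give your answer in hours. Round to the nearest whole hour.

315 hours

Audio total: 64 + 96 = 160 kbps = 0.160 Mbps.
Total bitrate: 6.89 + 0.160 = 7.050 Mbps.
Capacity: 1000 GB = 8,000,000 Mb.
Recording time: 8,000,000 / 7.050 = 1,134,752 s ≈ 315 hours.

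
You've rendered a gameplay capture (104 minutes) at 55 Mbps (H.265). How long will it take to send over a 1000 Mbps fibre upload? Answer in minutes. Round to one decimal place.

104 min = 6240 s
File: 55.000 Mbps × 6240 s = 343200.0 Mb.
At 1000 Mbps: 343200.0 / 1000 = 343.2 s ≈ 5.72 minutes.

5.7 minutes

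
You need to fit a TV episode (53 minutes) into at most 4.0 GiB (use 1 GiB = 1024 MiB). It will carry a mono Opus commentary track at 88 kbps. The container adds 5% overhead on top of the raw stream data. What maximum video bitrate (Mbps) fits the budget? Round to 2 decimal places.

10.20 Mbps

Budget: 4.0 GiB = 34359.7 Mb.
Stream payload after overhead: 34359.7 / 1.05 = 32723.6 Mb.
53 min = 3180 s
Total bitrate budget: 32723.6 Mb / 3180 s = 10.290 Mbps.
Audio: 88 kbps = 0.088 Mbps.
Video: 10.290 − 0.088 = 10.202 Mbps.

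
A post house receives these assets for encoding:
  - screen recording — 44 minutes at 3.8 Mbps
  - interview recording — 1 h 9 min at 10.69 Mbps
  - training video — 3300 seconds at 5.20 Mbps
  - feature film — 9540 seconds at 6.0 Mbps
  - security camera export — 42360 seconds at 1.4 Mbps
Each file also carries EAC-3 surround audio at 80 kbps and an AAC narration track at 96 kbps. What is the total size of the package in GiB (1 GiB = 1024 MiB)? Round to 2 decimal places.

Audio total: 80 + 96 = 176 kbps = 0.176 Mbps.
screen recording: 3.976 Mbps × 2640 s = 10496.6 Mb
interview recording: 10.866 Mbps × 4140 s = 44985.2 Mb
training video: 5.376 Mbps × 3300 s = 17740.8 Mb
feature film: 6.176 Mbps × 9540 s = 58919.0 Mb
security camera export: 1.576 Mbps × 42360 s = 66759.4 Mb
Total: 198901.1 Mb = 24862.6 MB.
= 23.16 GiB.

23.16 GiB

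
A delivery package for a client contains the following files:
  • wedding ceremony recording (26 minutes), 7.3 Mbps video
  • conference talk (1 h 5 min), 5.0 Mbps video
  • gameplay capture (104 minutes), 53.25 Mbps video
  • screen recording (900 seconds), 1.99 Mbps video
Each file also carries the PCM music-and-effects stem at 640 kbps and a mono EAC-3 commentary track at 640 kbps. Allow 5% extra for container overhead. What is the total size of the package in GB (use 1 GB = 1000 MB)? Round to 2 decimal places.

Audio total: 640 + 640 = 1280 kbps = 1.280 Mbps.
wedding ceremony recording: 8.580 Mbps × 1560 s × 1.05 = 14054.0 Mb
conference talk: 6.280 Mbps × 3900 s × 1.05 = 25716.6 Mb
gameplay capture: 54.530 Mbps × 6240 s × 1.05 = 357280.6 Mb
screen recording: 3.270 Mbps × 900 s × 1.05 = 3090.2 Mb
Total: 400141.3 Mb = 50017.7 MB.
= 50.02 GB.

50.02 GB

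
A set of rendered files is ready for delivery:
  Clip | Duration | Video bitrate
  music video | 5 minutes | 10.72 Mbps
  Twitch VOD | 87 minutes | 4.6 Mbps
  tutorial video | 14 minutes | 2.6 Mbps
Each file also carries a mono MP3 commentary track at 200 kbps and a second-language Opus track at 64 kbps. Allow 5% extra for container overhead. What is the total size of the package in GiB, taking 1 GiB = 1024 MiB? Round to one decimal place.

3.8 GiB

Audio total: 200 + 64 = 264 kbps = 0.264 Mbps.
music video: 10.984 Mbps × 300 s × 1.05 = 3460.0 Mb
Twitch VOD: 4.864 Mbps × 5220 s × 1.05 = 26659.6 Mb
tutorial video: 2.864 Mbps × 840 s × 1.05 = 2526.0 Mb
Total: 32645.6 Mb = 4080.7 MB.
= 3.800 GiB.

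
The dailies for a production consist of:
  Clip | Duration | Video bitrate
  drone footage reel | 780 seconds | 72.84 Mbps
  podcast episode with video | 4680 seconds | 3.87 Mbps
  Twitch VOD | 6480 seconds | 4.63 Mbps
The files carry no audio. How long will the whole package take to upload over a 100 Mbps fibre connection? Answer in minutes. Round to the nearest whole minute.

drone footage reel: 72.840 Mbps × 780 s = 56815.2 Mb
podcast episode with video: 3.870 Mbps × 4680 s = 18111.6 Mb
Twitch VOD: 4.630 Mbps × 6480 s = 30002.4 Mb
Total: 104929.2 Mb = 13116.1 MB.
At 100 Mbps: 104929.2 / 100 = 1049 s ≈ 17.5 minutes.

17 minutes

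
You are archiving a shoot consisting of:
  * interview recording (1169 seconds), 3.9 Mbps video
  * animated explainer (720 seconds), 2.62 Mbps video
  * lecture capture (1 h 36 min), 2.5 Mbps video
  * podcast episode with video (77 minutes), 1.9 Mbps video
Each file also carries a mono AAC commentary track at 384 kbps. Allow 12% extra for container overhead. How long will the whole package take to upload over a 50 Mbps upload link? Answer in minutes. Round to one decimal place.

12.8 minutes

Audio: 384 kbps = 0.384 Mbps.
interview recording: 4.284 Mbps × 1169 s × 1.12 = 5609.0 Mb
animated explainer: 3.004 Mbps × 720 s × 1.12 = 2422.4 Mb
lecture capture: 2.884 Mbps × 5760 s × 1.12 = 18605.3 Mb
podcast episode with video: 2.284 Mbps × 4620 s × 1.12 = 11818.3 Mb
Total: 38455.0 Mb = 4806.9 MB.
At 50 Mbps: 38455.0 / 50 = 769 s ≈ 12.8 minutes.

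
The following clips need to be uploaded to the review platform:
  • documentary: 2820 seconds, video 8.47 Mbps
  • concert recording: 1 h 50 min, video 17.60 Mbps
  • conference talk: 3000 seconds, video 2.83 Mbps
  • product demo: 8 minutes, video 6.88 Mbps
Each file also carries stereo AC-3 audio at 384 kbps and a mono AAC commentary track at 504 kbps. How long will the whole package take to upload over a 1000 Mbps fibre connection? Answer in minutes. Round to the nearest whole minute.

Audio total: 384 + 504 = 888 kbps = 0.888 Mbps.
documentary: 9.358 Mbps × 2820 s = 26389.6 Mb
concert recording: 18.488 Mbps × 6600 s = 122020.8 Mb
conference talk: 3.718 Mbps × 3000 s = 11154.0 Mb
product demo: 7.768 Mbps × 480 s = 3728.6 Mb
Total: 163293.0 Mb = 20411.6 MB.
At 1000 Mbps: 163293.0 / 1000 = 163 s ≈ 2.72 minutes.

3 minutes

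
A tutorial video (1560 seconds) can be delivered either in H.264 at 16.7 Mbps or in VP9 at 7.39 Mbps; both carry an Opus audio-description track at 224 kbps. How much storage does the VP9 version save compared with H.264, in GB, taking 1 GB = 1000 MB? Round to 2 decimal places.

1.82 GB

Audio: 224 kbps = 0.224 Mbps.
H.264: 16.924 Mbps × 1560 s = 26401.4 Mb = 3.300 GB.
VP9: 7.614 Mbps × 1560 s = 11877.8 Mb = 1.485 GB.
Saving: 3.300 − 1.485 = 1.815 GB.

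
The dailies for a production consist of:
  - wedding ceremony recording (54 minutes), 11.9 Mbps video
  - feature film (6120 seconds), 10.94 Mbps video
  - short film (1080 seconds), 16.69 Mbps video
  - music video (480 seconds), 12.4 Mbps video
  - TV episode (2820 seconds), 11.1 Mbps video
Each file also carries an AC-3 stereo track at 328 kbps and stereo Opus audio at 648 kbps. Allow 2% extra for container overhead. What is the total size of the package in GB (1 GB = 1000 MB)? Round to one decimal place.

Audio total: 328 + 648 = 976 kbps = 0.976 Mbps.
wedding ceremony recording: 12.876 Mbps × 3240 s × 1.02 = 42552.6 Mb
feature film: 11.916 Mbps × 6120 s × 1.02 = 74384.4 Mb
short film: 17.666 Mbps × 1080 s × 1.02 = 19460.9 Mb
music video: 13.376 Mbps × 480 s × 1.02 = 6548.9 Mb
TV episode: 12.076 Mbps × 2820 s × 1.02 = 34735.4 Mb
Total: 177682.2 Mb = 22210.3 MB.
= 22.21 GB.

22.2 GB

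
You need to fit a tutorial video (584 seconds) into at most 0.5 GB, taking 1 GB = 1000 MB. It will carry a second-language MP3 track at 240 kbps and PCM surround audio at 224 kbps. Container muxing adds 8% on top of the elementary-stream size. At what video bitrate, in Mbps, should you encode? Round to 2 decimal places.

5.88 Mbps

Budget: 0.5 GB = 4000.0 Mb.
Stream payload after overhead: 4000.0 / 1.08 = 3703.7 Mb.
Total bitrate budget: 3703.7 Mb / 584 s = 6.342 Mbps.
Audio total: 240 + 224 = 464 kbps = 0.464 Mbps.
Video: 6.342 − 0.464 = 5.878 Mbps.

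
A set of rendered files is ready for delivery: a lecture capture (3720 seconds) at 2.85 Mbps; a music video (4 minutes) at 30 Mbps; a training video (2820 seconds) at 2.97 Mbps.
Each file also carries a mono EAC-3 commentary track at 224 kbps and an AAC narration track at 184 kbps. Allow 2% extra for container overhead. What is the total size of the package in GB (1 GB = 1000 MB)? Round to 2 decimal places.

Audio total: 224 + 184 = 408 kbps = 0.408 Mbps.
lecture capture: 3.258 Mbps × 3720 s × 1.02 = 12362.2 Mb
music video: 30.408 Mbps × 240 s × 1.02 = 7443.9 Mb
training video: 3.378 Mbps × 2820 s × 1.02 = 9716.5 Mb
Total: 29522.5 Mb = 3690.3 MB.
= 3.690 GB.

3.69 GB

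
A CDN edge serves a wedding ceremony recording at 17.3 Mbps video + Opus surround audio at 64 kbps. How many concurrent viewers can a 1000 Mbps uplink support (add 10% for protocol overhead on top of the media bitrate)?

52

Audio: 64 kbps = 0.064 Mbps.
Per-viewer media rate: 17.364 Mbps.
On the wire with 10% overhead: 19.100 Mbps.
1000 Mbps = 1,000 Mbps; 1,000 / 19.100 = 52.35 → 52 viewers.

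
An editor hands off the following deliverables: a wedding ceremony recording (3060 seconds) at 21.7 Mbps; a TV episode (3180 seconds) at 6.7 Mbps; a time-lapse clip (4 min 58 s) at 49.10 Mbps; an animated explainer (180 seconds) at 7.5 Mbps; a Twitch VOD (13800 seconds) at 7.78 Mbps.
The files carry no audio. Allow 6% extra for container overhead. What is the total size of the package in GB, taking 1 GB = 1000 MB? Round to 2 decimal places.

27.96 GB

wedding ceremony recording: 21.700 Mbps × 3060 s × 1.06 = 70386.1 Mb
TV episode: 6.700 Mbps × 3180 s × 1.06 = 22584.4 Mb
time-lapse clip: 49.100 Mbps × 298 s × 1.06 = 15509.7 Mb
animated explainer: 7.500 Mbps × 180 s × 1.06 = 1431.0 Mb
Twitch VOD: 7.780 Mbps × 13800 s × 1.06 = 113805.8 Mb
Total: 223717.0 Mb = 27964.6 MB.
= 27.96 GB.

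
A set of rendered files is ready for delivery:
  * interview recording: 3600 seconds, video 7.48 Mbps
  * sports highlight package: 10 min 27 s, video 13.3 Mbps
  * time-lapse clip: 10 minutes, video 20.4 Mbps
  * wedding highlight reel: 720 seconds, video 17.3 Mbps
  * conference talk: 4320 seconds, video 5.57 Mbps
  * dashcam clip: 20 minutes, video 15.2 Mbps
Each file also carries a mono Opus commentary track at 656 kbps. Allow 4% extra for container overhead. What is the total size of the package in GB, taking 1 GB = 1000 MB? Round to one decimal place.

Audio: 656 kbps = 0.656 Mbps.
interview recording: 8.136 Mbps × 3600 s × 1.04 = 30461.2 Mb
sports highlight package: 13.956 Mbps × 627 s × 1.04 = 9100.4 Mb
time-lapse clip: 21.056 Mbps × 600 s × 1.04 = 13138.9 Mb
wedding highlight reel: 17.956 Mbps × 720 s × 1.04 = 13445.5 Mb
conference talk: 6.226 Mbps × 4320 s × 1.04 = 27972.2 Mb
dashcam clip: 15.856 Mbps × 1200 s × 1.04 = 19788.3 Mb
Total: 113906.5 Mb = 14238.3 MB.
= 14.24 GB.

14.2 GB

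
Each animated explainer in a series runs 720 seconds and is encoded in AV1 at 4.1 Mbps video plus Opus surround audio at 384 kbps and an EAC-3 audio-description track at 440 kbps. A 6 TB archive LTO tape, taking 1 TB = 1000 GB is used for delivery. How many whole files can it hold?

Audio total: 384 + 440 = 824 kbps = 0.824 Mbps.
Total bitrate: 4.924 Mbps.
Per item: 4.924 Mbps × 720 s = 3,545 Mb = 443.2 MB.
Capacity: 6 TB = 48,000,000 Mb; 13539.13 items → 13539 complete.

13539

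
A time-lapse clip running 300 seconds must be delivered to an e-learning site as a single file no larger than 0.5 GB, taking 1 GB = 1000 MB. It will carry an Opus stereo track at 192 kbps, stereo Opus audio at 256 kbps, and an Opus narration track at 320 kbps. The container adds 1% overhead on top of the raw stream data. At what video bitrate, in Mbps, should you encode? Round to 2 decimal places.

Budget: 0.5 GB = 4000.0 Mb.
Stream payload after overhead: 4000.0 / 1.01 = 3960.4 Mb.
Total bitrate budget: 3960.4 Mb / 300 s = 13.201 Mbps.
Audio total: 192 + 256 + 320 = 768 kbps = 0.768 Mbps.
Video: 13.201 − 0.768 = 12.433 Mbps.

12.43 Mbps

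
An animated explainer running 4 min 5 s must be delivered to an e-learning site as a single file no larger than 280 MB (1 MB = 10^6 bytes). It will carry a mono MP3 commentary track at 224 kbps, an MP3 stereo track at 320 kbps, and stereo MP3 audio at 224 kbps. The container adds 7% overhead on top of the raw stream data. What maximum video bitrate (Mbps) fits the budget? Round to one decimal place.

7.8 Mbps

Budget: 280 MB = 2240.0 Mb.
Stream payload after overhead: 2240.0 / 1.07 = 2093.5 Mb.
4 min 5 s = 245 s
Total bitrate budget: 2093.5 Mb / 245 s = 8.545 Mbps.
Audio total: 224 + 320 + 224 = 768 kbps = 0.768 Mbps.
Video: 8.545 − 0.768 = 7.777 Mbps.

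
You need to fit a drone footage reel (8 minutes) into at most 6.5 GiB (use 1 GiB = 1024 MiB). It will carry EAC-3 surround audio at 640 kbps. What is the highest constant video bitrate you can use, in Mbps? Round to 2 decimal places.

Budget: 6.5 GiB = 55834.6 Mb.
8 min = 480 s
Total bitrate budget: 55834.6 Mb / 480 s = 116.322 Mbps.
Audio: 640 kbps = 0.640 Mbps.
Video: 116.322 − 0.640 = 115.682 Mbps.

115.68 Mbps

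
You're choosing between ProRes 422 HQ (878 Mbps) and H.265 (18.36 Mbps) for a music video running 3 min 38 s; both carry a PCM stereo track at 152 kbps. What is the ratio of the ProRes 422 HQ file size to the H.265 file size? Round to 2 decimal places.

3 min 38 s = 218 s
Audio: 152 kbps = 0.152 Mbps.
ProRes 422 HQ: 878.152 Mbps × 218 s = 191437.1 Mb = 23.930 GB.
H.265: 18.512 Mbps × 218 s = 4035.6 Mb = 0.504 GB.
Ratio: 23.930 / 0.504 = 47.437.

47.44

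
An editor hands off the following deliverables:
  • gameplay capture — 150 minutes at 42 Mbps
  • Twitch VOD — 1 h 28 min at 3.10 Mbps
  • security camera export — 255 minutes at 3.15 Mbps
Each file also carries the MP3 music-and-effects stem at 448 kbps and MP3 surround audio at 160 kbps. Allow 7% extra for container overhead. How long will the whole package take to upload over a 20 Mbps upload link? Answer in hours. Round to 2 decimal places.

Audio total: 448 + 160 = 608 kbps = 0.608 Mbps.
gameplay capture: 42.608 Mbps × 9000 s × 1.07 = 410315.0 Mb
Twitch VOD: 3.708 Mbps × 5280 s × 1.07 = 20948.7 Mb
security camera export: 3.758 Mbps × 15300 s × 1.07 = 61522.2 Mb
Total: 492786.0 Mb = 61598.2 MB.
At 20 Mbps: 492786.0 / 20 = 24639 s ≈ 6.84 hours.

6.84 hours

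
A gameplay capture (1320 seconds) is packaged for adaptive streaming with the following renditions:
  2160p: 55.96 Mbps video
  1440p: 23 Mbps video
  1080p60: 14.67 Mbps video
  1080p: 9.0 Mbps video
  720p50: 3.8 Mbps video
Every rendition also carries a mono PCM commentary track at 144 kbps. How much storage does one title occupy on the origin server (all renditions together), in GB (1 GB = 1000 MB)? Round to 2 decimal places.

Audio: 144 kbps = 0.144 Mbps.
Sum of rendition bitrates: (55.96+0.144) + (23+0.144) + (14.67+0.144) + (9.0+0.144) + (3.8+0.144) = 107.150 Mbps.
× 1320 s = 141,438 Mb = 17,680 MB = 17.68 GB.

17.68 GB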